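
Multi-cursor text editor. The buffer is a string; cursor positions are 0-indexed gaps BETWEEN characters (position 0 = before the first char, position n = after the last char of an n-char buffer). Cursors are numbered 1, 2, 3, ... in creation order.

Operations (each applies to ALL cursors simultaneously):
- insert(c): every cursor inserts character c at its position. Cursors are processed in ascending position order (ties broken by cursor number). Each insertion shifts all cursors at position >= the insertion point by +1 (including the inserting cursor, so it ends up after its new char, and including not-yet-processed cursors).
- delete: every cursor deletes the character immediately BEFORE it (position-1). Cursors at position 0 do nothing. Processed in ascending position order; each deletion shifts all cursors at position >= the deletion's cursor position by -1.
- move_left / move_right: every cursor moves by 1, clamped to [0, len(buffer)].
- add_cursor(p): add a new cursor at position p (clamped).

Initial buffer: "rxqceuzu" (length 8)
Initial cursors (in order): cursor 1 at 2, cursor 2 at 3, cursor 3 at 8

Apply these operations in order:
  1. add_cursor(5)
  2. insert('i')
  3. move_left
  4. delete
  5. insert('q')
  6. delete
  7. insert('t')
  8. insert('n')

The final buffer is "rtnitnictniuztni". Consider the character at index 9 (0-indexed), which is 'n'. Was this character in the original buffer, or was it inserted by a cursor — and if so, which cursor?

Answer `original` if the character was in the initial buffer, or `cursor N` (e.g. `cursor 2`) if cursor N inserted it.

After op 1 (add_cursor(5)): buffer="rxqceuzu" (len 8), cursors c1@2 c2@3 c4@5 c3@8, authorship ........
After op 2 (insert('i')): buffer="rxiqiceiuzui" (len 12), cursors c1@3 c2@5 c4@8 c3@12, authorship ..1.2..4...3
After op 3 (move_left): buffer="rxiqiceiuzui" (len 12), cursors c1@2 c2@4 c4@7 c3@11, authorship ..1.2..4...3
After op 4 (delete): buffer="riiciuzi" (len 8), cursors c1@1 c2@2 c4@4 c3@7, authorship .12.4..3
After op 5 (insert('q')): buffer="rqiqicqiuzqi" (len 12), cursors c1@2 c2@4 c4@7 c3@11, authorship .1122.44..33
After op 6 (delete): buffer="riiciuzi" (len 8), cursors c1@1 c2@2 c4@4 c3@7, authorship .12.4..3
After op 7 (insert('t')): buffer="rtitictiuzti" (len 12), cursors c1@2 c2@4 c4@7 c3@11, authorship .1122.44..33
After op 8 (insert('n')): buffer="rtnitnictniuztni" (len 16), cursors c1@3 c2@6 c4@10 c3@15, authorship .111222.444..333
Authorship (.=original, N=cursor N): . 1 1 1 2 2 2 . 4 4 4 . . 3 3 3
Index 9: author = 4

Answer: cursor 4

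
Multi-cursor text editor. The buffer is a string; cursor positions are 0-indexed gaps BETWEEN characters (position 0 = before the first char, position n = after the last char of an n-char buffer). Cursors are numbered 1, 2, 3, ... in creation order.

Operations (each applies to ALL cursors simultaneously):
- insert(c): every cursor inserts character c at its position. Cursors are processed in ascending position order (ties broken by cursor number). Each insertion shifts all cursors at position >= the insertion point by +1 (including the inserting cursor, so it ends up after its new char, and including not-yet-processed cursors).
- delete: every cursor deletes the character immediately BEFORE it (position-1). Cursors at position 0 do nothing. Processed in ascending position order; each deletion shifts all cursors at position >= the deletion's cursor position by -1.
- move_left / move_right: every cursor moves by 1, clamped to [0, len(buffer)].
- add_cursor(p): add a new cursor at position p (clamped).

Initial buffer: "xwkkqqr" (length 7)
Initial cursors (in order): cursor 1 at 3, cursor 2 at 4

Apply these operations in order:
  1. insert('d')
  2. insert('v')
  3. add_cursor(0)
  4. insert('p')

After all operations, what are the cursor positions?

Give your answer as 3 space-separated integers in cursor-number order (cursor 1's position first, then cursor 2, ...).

After op 1 (insert('d')): buffer="xwkdkdqqr" (len 9), cursors c1@4 c2@6, authorship ...1.2...
After op 2 (insert('v')): buffer="xwkdvkdvqqr" (len 11), cursors c1@5 c2@8, authorship ...11.22...
After op 3 (add_cursor(0)): buffer="xwkdvkdvqqr" (len 11), cursors c3@0 c1@5 c2@8, authorship ...11.22...
After op 4 (insert('p')): buffer="pxwkdvpkdvpqqr" (len 14), cursors c3@1 c1@7 c2@11, authorship 3...111.222...

Answer: 7 11 1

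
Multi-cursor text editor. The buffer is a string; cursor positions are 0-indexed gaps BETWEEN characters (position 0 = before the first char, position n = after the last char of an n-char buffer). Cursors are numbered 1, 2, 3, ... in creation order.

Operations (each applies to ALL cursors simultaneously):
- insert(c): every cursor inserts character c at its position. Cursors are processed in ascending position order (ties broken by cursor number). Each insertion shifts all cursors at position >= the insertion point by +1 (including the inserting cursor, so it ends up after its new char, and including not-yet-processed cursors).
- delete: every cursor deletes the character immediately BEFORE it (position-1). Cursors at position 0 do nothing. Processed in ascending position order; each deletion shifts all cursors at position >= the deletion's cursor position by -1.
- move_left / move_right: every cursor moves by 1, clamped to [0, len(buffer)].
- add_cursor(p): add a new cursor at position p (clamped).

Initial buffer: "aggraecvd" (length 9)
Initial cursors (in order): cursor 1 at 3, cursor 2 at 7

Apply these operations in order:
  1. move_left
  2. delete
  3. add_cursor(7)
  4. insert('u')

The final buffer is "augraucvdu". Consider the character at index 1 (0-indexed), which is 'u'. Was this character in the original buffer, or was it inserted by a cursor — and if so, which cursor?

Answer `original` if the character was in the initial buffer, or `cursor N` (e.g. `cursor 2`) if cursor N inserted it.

Answer: cursor 1

Derivation:
After op 1 (move_left): buffer="aggraecvd" (len 9), cursors c1@2 c2@6, authorship .........
After op 2 (delete): buffer="agracvd" (len 7), cursors c1@1 c2@4, authorship .......
After op 3 (add_cursor(7)): buffer="agracvd" (len 7), cursors c1@1 c2@4 c3@7, authorship .......
After op 4 (insert('u')): buffer="augraucvdu" (len 10), cursors c1@2 c2@6 c3@10, authorship .1...2...3
Authorship (.=original, N=cursor N): . 1 . . . 2 . . . 3
Index 1: author = 1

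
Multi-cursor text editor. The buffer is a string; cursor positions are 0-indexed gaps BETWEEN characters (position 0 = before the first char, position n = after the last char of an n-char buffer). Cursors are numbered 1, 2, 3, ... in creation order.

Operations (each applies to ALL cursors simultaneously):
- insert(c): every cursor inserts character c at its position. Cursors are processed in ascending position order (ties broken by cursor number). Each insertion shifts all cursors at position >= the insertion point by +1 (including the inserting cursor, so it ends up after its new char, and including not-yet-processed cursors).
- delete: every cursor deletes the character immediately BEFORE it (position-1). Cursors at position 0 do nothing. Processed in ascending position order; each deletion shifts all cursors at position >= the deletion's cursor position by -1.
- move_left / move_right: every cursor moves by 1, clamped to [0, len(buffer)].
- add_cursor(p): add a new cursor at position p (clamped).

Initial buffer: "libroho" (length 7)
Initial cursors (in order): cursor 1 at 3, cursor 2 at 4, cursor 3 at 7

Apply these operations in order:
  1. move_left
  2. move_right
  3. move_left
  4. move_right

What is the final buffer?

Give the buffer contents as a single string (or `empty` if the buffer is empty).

Answer: libroho

Derivation:
After op 1 (move_left): buffer="libroho" (len 7), cursors c1@2 c2@3 c3@6, authorship .......
After op 2 (move_right): buffer="libroho" (len 7), cursors c1@3 c2@4 c3@7, authorship .......
After op 3 (move_left): buffer="libroho" (len 7), cursors c1@2 c2@3 c3@6, authorship .......
After op 4 (move_right): buffer="libroho" (len 7), cursors c1@3 c2@4 c3@7, authorship .......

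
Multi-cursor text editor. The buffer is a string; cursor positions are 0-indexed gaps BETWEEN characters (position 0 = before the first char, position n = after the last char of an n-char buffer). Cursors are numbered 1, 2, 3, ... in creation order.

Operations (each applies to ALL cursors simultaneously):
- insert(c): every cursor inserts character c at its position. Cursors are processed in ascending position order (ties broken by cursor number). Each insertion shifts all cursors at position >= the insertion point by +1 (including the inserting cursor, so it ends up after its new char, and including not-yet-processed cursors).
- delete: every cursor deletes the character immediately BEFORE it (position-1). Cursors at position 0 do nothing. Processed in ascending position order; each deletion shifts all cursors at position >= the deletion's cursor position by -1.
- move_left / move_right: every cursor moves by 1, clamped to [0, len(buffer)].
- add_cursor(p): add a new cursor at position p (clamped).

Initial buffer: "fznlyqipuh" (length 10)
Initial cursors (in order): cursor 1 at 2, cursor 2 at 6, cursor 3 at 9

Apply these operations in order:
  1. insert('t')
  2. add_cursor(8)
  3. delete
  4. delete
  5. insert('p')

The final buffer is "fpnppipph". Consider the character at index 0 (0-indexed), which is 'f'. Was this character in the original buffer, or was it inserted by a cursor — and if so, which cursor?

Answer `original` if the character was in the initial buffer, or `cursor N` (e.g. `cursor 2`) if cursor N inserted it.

After op 1 (insert('t')): buffer="fztnlyqtiputh" (len 13), cursors c1@3 c2@8 c3@12, authorship ..1....2...3.
After op 2 (add_cursor(8)): buffer="fztnlyqtiputh" (len 13), cursors c1@3 c2@8 c4@8 c3@12, authorship ..1....2...3.
After op 3 (delete): buffer="fznlyipuh" (len 9), cursors c1@2 c2@5 c4@5 c3@8, authorship .........
After op 4 (delete): buffer="fniph" (len 5), cursors c1@1 c2@2 c4@2 c3@4, authorship .....
After op 5 (insert('p')): buffer="fpnppipph" (len 9), cursors c1@2 c2@5 c4@5 c3@8, authorship .1.24..3.
Authorship (.=original, N=cursor N): . 1 . 2 4 . . 3 .
Index 0: author = original

Answer: original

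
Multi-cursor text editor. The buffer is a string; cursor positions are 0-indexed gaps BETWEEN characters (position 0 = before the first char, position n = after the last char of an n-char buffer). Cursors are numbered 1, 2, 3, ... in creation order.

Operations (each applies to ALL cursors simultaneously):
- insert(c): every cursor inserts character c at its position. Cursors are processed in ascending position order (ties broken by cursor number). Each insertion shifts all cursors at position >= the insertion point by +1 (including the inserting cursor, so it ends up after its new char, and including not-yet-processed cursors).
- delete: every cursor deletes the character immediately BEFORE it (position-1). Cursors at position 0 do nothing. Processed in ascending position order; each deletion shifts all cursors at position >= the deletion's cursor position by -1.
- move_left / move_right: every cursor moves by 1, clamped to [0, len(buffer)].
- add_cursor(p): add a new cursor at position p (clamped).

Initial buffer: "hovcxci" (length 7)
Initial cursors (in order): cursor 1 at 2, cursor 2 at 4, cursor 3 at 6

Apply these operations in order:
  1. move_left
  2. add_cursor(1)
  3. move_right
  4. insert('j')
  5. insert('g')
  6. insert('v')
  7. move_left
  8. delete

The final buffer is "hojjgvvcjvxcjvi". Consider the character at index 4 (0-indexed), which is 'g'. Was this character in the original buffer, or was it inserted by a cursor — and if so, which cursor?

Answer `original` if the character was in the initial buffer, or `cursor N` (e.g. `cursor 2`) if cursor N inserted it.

Answer: cursor 1

Derivation:
After op 1 (move_left): buffer="hovcxci" (len 7), cursors c1@1 c2@3 c3@5, authorship .......
After op 2 (add_cursor(1)): buffer="hovcxci" (len 7), cursors c1@1 c4@1 c2@3 c3@5, authorship .......
After op 3 (move_right): buffer="hovcxci" (len 7), cursors c1@2 c4@2 c2@4 c3@6, authorship .......
After op 4 (insert('j')): buffer="hojjvcjxcji" (len 11), cursors c1@4 c4@4 c2@7 c3@10, authorship ..14..2..3.
After op 5 (insert('g')): buffer="hojjggvcjgxcjgi" (len 15), cursors c1@6 c4@6 c2@10 c3@14, authorship ..1414..22..33.
After op 6 (insert('v')): buffer="hojjggvvvcjgvxcjgvi" (len 19), cursors c1@8 c4@8 c2@13 c3@18, authorship ..141414..222..333.
After op 7 (move_left): buffer="hojjggvvvcjgvxcjgvi" (len 19), cursors c1@7 c4@7 c2@12 c3@17, authorship ..141414..222..333.
After op 8 (delete): buffer="hojjgvvcjvxcjvi" (len 15), cursors c1@5 c4@5 c2@9 c3@13, authorship ..1414..22..33.
Authorship (.=original, N=cursor N): . . 1 4 1 4 . . 2 2 . . 3 3 .
Index 4: author = 1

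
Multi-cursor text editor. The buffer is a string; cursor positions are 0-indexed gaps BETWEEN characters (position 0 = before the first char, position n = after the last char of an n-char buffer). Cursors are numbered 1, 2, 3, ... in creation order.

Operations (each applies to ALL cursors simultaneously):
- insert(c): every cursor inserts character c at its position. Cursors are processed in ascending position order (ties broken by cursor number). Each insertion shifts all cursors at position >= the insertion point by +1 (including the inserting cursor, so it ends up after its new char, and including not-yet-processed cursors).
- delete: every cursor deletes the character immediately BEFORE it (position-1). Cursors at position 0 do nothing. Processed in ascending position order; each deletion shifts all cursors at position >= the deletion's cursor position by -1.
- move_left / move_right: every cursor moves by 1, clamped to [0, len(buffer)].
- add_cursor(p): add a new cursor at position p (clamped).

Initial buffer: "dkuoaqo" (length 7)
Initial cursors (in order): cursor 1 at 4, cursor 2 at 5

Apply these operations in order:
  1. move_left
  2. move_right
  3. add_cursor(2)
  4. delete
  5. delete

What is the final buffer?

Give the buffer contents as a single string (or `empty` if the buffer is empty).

After op 1 (move_left): buffer="dkuoaqo" (len 7), cursors c1@3 c2@4, authorship .......
After op 2 (move_right): buffer="dkuoaqo" (len 7), cursors c1@4 c2@5, authorship .......
After op 3 (add_cursor(2)): buffer="dkuoaqo" (len 7), cursors c3@2 c1@4 c2@5, authorship .......
After op 4 (delete): buffer="duqo" (len 4), cursors c3@1 c1@2 c2@2, authorship ....
After op 5 (delete): buffer="qo" (len 2), cursors c1@0 c2@0 c3@0, authorship ..

Answer: qo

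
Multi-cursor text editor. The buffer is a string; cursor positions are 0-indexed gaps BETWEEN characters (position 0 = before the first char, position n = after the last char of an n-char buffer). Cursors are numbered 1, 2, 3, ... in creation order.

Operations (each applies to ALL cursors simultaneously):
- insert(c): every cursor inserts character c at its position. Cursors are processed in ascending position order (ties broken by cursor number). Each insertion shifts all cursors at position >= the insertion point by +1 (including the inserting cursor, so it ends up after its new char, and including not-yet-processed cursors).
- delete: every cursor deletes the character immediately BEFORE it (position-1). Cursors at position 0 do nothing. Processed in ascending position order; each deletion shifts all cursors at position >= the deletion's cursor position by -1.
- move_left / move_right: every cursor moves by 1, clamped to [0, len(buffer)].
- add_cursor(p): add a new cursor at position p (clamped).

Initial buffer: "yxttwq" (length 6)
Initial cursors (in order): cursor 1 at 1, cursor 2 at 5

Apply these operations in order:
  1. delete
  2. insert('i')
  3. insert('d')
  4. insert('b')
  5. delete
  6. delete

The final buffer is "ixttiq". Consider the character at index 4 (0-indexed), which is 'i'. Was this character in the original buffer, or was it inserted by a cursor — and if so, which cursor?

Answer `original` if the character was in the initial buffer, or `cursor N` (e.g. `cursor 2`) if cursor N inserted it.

Answer: cursor 2

Derivation:
After op 1 (delete): buffer="xttq" (len 4), cursors c1@0 c2@3, authorship ....
After op 2 (insert('i')): buffer="ixttiq" (len 6), cursors c1@1 c2@5, authorship 1...2.
After op 3 (insert('d')): buffer="idxttidq" (len 8), cursors c1@2 c2@7, authorship 11...22.
After op 4 (insert('b')): buffer="idbxttidbq" (len 10), cursors c1@3 c2@9, authorship 111...222.
After op 5 (delete): buffer="idxttidq" (len 8), cursors c1@2 c2@7, authorship 11...22.
After op 6 (delete): buffer="ixttiq" (len 6), cursors c1@1 c2@5, authorship 1...2.
Authorship (.=original, N=cursor N): 1 . . . 2 .
Index 4: author = 2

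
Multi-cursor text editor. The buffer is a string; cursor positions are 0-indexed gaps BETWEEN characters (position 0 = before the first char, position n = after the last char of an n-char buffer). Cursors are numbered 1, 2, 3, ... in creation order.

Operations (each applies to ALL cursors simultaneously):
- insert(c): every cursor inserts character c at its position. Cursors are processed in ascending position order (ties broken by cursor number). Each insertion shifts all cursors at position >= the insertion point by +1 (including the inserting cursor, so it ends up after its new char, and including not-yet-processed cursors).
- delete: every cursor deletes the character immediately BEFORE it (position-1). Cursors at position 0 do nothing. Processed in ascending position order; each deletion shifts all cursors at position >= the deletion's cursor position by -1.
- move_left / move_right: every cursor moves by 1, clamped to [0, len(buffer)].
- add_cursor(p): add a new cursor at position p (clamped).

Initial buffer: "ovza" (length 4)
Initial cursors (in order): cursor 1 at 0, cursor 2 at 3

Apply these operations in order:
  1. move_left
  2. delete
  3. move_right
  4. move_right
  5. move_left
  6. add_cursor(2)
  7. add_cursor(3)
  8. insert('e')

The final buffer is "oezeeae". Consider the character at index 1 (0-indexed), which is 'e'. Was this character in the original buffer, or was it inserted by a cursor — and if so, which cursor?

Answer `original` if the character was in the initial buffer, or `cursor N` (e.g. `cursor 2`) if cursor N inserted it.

Answer: cursor 1

Derivation:
After op 1 (move_left): buffer="ovza" (len 4), cursors c1@0 c2@2, authorship ....
After op 2 (delete): buffer="oza" (len 3), cursors c1@0 c2@1, authorship ...
After op 3 (move_right): buffer="oza" (len 3), cursors c1@1 c2@2, authorship ...
After op 4 (move_right): buffer="oza" (len 3), cursors c1@2 c2@3, authorship ...
After op 5 (move_left): buffer="oza" (len 3), cursors c1@1 c2@2, authorship ...
After op 6 (add_cursor(2)): buffer="oza" (len 3), cursors c1@1 c2@2 c3@2, authorship ...
After op 7 (add_cursor(3)): buffer="oza" (len 3), cursors c1@1 c2@2 c3@2 c4@3, authorship ...
After op 8 (insert('e')): buffer="oezeeae" (len 7), cursors c1@2 c2@5 c3@5 c4@7, authorship .1.23.4
Authorship (.=original, N=cursor N): . 1 . 2 3 . 4
Index 1: author = 1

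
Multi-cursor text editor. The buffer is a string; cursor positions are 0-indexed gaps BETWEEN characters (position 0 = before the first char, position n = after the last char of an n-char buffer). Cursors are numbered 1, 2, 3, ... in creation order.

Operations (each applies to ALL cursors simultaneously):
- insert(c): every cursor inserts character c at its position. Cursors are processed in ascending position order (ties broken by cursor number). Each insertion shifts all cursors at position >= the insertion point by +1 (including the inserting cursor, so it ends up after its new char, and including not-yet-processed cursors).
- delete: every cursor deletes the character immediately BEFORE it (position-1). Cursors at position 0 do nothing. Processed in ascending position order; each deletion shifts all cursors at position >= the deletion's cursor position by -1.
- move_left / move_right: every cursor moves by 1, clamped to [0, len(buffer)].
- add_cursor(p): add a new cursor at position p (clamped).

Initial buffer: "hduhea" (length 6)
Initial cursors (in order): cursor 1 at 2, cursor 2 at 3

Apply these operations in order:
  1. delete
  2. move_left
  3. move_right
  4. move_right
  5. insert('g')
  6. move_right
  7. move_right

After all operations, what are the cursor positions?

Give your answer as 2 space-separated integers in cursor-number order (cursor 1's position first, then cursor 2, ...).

Answer: 6 6

Derivation:
After op 1 (delete): buffer="hhea" (len 4), cursors c1@1 c2@1, authorship ....
After op 2 (move_left): buffer="hhea" (len 4), cursors c1@0 c2@0, authorship ....
After op 3 (move_right): buffer="hhea" (len 4), cursors c1@1 c2@1, authorship ....
After op 4 (move_right): buffer="hhea" (len 4), cursors c1@2 c2@2, authorship ....
After op 5 (insert('g')): buffer="hhggea" (len 6), cursors c1@4 c2@4, authorship ..12..
After op 6 (move_right): buffer="hhggea" (len 6), cursors c1@5 c2@5, authorship ..12..
After op 7 (move_right): buffer="hhggea" (len 6), cursors c1@6 c2@6, authorship ..12..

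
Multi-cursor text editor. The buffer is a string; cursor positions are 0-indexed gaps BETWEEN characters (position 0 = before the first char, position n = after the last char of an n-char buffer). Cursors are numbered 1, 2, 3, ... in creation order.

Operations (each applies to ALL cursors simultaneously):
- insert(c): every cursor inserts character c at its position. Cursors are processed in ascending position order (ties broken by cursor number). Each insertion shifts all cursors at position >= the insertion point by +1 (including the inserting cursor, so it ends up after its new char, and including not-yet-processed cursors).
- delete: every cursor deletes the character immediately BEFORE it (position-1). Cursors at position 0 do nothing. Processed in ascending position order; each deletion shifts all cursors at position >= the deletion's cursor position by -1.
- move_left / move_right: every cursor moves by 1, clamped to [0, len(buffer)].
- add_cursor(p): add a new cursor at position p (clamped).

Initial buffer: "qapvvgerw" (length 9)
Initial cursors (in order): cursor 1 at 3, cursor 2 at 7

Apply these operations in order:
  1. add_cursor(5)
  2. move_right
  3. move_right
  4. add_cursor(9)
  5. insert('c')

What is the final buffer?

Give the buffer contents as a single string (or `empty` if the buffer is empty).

Answer: qapvvcgecrwcc

Derivation:
After op 1 (add_cursor(5)): buffer="qapvvgerw" (len 9), cursors c1@3 c3@5 c2@7, authorship .........
After op 2 (move_right): buffer="qapvvgerw" (len 9), cursors c1@4 c3@6 c2@8, authorship .........
After op 3 (move_right): buffer="qapvvgerw" (len 9), cursors c1@5 c3@7 c2@9, authorship .........
After op 4 (add_cursor(9)): buffer="qapvvgerw" (len 9), cursors c1@5 c3@7 c2@9 c4@9, authorship .........
After op 5 (insert('c')): buffer="qapvvcgecrwcc" (len 13), cursors c1@6 c3@9 c2@13 c4@13, authorship .....1..3..24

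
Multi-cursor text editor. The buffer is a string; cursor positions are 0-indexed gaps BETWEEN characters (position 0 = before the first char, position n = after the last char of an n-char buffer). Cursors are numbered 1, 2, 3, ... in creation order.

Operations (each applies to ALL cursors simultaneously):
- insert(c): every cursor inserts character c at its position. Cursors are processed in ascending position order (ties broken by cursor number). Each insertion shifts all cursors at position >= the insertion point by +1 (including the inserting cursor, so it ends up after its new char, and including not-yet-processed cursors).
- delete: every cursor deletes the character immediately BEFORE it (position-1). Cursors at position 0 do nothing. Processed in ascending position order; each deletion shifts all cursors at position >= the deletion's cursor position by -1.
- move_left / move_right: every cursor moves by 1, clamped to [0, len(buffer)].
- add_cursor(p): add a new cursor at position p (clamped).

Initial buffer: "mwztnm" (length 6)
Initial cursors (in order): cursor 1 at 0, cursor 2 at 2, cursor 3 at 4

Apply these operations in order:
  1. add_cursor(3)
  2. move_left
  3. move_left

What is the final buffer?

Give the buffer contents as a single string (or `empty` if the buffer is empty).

After op 1 (add_cursor(3)): buffer="mwztnm" (len 6), cursors c1@0 c2@2 c4@3 c3@4, authorship ......
After op 2 (move_left): buffer="mwztnm" (len 6), cursors c1@0 c2@1 c4@2 c3@3, authorship ......
After op 3 (move_left): buffer="mwztnm" (len 6), cursors c1@0 c2@0 c4@1 c3@2, authorship ......

Answer: mwztnm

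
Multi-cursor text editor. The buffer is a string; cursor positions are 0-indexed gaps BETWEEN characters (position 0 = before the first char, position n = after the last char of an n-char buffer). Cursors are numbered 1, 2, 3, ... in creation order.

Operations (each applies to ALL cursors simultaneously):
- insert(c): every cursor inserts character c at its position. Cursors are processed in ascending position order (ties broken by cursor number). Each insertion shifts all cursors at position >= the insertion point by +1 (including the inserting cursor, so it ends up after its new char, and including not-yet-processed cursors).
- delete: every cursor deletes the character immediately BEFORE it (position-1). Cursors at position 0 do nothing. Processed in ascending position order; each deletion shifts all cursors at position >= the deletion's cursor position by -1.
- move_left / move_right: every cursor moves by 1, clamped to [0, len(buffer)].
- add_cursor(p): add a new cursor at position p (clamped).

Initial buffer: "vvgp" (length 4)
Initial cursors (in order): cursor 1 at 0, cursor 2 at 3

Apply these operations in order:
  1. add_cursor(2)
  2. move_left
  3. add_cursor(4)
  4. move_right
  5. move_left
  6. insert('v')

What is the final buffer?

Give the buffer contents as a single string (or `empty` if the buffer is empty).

Answer: vvvvvgvp

Derivation:
After op 1 (add_cursor(2)): buffer="vvgp" (len 4), cursors c1@0 c3@2 c2@3, authorship ....
After op 2 (move_left): buffer="vvgp" (len 4), cursors c1@0 c3@1 c2@2, authorship ....
After op 3 (add_cursor(4)): buffer="vvgp" (len 4), cursors c1@0 c3@1 c2@2 c4@4, authorship ....
After op 4 (move_right): buffer="vvgp" (len 4), cursors c1@1 c3@2 c2@3 c4@4, authorship ....
After op 5 (move_left): buffer="vvgp" (len 4), cursors c1@0 c3@1 c2@2 c4@3, authorship ....
After op 6 (insert('v')): buffer="vvvvvgvp" (len 8), cursors c1@1 c3@3 c2@5 c4@7, authorship 1.3.2.4.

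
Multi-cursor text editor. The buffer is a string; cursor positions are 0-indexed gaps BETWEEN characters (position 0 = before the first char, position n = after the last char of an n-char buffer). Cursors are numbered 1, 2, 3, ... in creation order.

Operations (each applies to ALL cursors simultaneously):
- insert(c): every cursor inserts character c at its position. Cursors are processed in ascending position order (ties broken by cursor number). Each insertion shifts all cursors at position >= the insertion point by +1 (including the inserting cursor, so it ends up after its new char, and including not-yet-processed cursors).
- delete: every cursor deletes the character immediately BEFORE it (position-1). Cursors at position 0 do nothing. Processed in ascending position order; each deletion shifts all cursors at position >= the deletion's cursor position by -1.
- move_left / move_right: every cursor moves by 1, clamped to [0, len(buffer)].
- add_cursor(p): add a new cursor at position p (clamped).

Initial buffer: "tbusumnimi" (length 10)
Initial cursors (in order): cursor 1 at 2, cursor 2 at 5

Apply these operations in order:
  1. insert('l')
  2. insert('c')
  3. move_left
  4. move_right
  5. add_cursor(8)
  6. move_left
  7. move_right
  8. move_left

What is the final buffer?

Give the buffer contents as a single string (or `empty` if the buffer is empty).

After op 1 (insert('l')): buffer="tblusulmnimi" (len 12), cursors c1@3 c2@7, authorship ..1...2.....
After op 2 (insert('c')): buffer="tblcusulcmnimi" (len 14), cursors c1@4 c2@9, authorship ..11...22.....
After op 3 (move_left): buffer="tblcusulcmnimi" (len 14), cursors c1@3 c2@8, authorship ..11...22.....
After op 4 (move_right): buffer="tblcusulcmnimi" (len 14), cursors c1@4 c2@9, authorship ..11...22.....
After op 5 (add_cursor(8)): buffer="tblcusulcmnimi" (len 14), cursors c1@4 c3@8 c2@9, authorship ..11...22.....
After op 6 (move_left): buffer="tblcusulcmnimi" (len 14), cursors c1@3 c3@7 c2@8, authorship ..11...22.....
After op 7 (move_right): buffer="tblcusulcmnimi" (len 14), cursors c1@4 c3@8 c2@9, authorship ..11...22.....
After op 8 (move_left): buffer="tblcusulcmnimi" (len 14), cursors c1@3 c3@7 c2@8, authorship ..11...22.....

Answer: tblcusulcmnimi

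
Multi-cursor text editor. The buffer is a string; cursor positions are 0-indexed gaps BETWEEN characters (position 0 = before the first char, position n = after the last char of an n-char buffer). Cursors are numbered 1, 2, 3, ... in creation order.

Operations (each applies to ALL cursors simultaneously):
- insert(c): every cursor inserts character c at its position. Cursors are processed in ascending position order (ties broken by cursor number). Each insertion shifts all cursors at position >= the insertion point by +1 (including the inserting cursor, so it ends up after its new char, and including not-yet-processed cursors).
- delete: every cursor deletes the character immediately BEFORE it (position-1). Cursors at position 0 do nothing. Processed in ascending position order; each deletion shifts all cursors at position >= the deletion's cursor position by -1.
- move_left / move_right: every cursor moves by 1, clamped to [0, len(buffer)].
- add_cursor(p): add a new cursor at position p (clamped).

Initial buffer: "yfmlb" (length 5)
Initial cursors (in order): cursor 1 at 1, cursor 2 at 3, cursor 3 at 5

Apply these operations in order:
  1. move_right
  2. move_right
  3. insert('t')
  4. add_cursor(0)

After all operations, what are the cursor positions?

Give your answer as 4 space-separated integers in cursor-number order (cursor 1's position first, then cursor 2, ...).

Answer: 4 8 8 0

Derivation:
After op 1 (move_right): buffer="yfmlb" (len 5), cursors c1@2 c2@4 c3@5, authorship .....
After op 2 (move_right): buffer="yfmlb" (len 5), cursors c1@3 c2@5 c3@5, authorship .....
After op 3 (insert('t')): buffer="yfmtlbtt" (len 8), cursors c1@4 c2@8 c3@8, authorship ...1..23
After op 4 (add_cursor(0)): buffer="yfmtlbtt" (len 8), cursors c4@0 c1@4 c2@8 c3@8, authorship ...1..23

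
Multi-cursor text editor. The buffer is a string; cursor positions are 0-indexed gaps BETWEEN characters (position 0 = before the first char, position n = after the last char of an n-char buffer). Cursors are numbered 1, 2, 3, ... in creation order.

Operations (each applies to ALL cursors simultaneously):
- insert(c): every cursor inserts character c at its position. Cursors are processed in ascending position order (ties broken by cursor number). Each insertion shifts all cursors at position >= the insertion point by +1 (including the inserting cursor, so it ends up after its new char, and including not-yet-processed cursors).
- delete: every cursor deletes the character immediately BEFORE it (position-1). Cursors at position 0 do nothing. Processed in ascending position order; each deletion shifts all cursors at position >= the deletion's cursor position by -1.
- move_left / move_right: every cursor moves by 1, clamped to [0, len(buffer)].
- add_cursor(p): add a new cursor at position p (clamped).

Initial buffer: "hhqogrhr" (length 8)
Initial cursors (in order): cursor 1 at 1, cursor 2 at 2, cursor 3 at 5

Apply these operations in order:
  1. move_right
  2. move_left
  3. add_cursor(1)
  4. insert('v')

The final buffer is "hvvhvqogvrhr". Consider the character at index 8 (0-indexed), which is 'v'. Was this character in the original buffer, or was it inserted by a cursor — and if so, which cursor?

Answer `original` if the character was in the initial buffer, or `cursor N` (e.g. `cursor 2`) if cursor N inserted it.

After op 1 (move_right): buffer="hhqogrhr" (len 8), cursors c1@2 c2@3 c3@6, authorship ........
After op 2 (move_left): buffer="hhqogrhr" (len 8), cursors c1@1 c2@2 c3@5, authorship ........
After op 3 (add_cursor(1)): buffer="hhqogrhr" (len 8), cursors c1@1 c4@1 c2@2 c3@5, authorship ........
After op 4 (insert('v')): buffer="hvvhvqogvrhr" (len 12), cursors c1@3 c4@3 c2@5 c3@9, authorship .14.2...3...
Authorship (.=original, N=cursor N): . 1 4 . 2 . . . 3 . . .
Index 8: author = 3

Answer: cursor 3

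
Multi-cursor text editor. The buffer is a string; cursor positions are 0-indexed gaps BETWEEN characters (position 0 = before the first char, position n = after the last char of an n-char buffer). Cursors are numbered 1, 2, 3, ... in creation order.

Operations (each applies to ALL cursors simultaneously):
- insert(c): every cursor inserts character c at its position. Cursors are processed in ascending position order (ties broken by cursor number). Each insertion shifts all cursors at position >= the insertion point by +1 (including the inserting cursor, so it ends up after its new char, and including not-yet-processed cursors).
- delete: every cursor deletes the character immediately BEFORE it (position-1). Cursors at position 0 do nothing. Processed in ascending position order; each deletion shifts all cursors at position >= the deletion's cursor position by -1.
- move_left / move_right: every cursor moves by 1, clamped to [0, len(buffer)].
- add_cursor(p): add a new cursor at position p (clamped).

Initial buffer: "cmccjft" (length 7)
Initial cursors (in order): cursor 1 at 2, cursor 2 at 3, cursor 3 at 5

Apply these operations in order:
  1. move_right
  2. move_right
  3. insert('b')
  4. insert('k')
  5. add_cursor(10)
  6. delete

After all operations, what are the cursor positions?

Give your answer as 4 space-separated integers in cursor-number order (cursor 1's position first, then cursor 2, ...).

After op 1 (move_right): buffer="cmccjft" (len 7), cursors c1@3 c2@4 c3@6, authorship .......
After op 2 (move_right): buffer="cmccjft" (len 7), cursors c1@4 c2@5 c3@7, authorship .......
After op 3 (insert('b')): buffer="cmccbjbftb" (len 10), cursors c1@5 c2@7 c3@10, authorship ....1.2..3
After op 4 (insert('k')): buffer="cmccbkjbkftbk" (len 13), cursors c1@6 c2@9 c3@13, authorship ....11.22..33
After op 5 (add_cursor(10)): buffer="cmccbkjbkftbk" (len 13), cursors c1@6 c2@9 c4@10 c3@13, authorship ....11.22..33
After op 6 (delete): buffer="cmccbjbtb" (len 9), cursors c1@5 c2@7 c4@7 c3@9, authorship ....1.2.3

Answer: 5 7 9 7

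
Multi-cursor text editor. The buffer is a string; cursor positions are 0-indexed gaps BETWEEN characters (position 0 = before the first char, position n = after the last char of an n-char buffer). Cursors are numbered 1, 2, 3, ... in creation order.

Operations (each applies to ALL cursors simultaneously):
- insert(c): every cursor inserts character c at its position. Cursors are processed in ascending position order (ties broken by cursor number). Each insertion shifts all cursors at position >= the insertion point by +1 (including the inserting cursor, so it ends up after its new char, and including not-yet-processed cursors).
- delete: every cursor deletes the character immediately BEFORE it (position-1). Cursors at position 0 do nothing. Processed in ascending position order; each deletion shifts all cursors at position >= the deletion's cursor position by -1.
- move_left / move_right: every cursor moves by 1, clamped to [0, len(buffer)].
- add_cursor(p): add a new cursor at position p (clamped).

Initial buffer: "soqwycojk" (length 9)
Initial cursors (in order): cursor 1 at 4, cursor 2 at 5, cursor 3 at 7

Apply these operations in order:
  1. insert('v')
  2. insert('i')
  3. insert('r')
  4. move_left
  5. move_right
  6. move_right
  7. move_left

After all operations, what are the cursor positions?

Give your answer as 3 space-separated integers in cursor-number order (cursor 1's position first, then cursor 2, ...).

Answer: 7 11 16

Derivation:
After op 1 (insert('v')): buffer="soqwvyvcovjk" (len 12), cursors c1@5 c2@7 c3@10, authorship ....1.2..3..
After op 2 (insert('i')): buffer="soqwviyvicovijk" (len 15), cursors c1@6 c2@9 c3@13, authorship ....11.22..33..
After op 3 (insert('r')): buffer="soqwviryvircovirjk" (len 18), cursors c1@7 c2@11 c3@16, authorship ....111.222..333..
After op 4 (move_left): buffer="soqwviryvircovirjk" (len 18), cursors c1@6 c2@10 c3@15, authorship ....111.222..333..
After op 5 (move_right): buffer="soqwviryvircovirjk" (len 18), cursors c1@7 c2@11 c3@16, authorship ....111.222..333..
After op 6 (move_right): buffer="soqwviryvircovirjk" (len 18), cursors c1@8 c2@12 c3@17, authorship ....111.222..333..
After op 7 (move_left): buffer="soqwviryvircovirjk" (len 18), cursors c1@7 c2@11 c3@16, authorship ....111.222..333..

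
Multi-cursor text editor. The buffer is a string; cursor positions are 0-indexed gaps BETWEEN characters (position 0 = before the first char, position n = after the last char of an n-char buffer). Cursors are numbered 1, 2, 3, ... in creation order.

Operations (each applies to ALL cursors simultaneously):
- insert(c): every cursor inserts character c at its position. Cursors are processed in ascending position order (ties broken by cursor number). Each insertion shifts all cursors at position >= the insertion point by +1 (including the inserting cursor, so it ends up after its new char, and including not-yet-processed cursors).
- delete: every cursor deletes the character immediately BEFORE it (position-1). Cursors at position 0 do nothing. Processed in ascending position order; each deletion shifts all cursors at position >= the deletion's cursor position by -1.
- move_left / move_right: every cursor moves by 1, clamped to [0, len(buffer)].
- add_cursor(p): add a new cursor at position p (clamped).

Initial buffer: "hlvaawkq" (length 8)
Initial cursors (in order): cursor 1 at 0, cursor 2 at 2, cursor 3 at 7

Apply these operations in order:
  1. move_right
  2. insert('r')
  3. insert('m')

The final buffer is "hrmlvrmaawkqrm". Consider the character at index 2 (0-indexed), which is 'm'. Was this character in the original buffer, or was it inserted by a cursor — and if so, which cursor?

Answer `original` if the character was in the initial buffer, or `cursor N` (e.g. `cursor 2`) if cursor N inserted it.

Answer: cursor 1

Derivation:
After op 1 (move_right): buffer="hlvaawkq" (len 8), cursors c1@1 c2@3 c3@8, authorship ........
After op 2 (insert('r')): buffer="hrlvraawkqr" (len 11), cursors c1@2 c2@5 c3@11, authorship .1..2.....3
After op 3 (insert('m')): buffer="hrmlvrmaawkqrm" (len 14), cursors c1@3 c2@7 c3@14, authorship .11..22.....33
Authorship (.=original, N=cursor N): . 1 1 . . 2 2 . . . . . 3 3
Index 2: author = 1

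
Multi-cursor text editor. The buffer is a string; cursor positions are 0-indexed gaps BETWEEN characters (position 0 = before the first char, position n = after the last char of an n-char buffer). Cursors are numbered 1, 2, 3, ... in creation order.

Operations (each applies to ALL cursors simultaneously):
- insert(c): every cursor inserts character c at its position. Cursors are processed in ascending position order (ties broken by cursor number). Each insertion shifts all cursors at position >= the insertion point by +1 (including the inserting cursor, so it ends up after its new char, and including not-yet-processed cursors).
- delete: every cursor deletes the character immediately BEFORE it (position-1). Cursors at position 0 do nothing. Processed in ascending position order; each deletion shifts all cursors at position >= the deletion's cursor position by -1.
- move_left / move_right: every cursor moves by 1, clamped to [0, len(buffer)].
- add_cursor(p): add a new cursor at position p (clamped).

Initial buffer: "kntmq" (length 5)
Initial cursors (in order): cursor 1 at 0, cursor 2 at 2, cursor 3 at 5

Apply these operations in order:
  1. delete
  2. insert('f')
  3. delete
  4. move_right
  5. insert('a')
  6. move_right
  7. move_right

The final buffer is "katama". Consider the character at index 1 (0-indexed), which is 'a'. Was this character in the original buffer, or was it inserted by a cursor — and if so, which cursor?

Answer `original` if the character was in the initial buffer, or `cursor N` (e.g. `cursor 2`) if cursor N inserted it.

After op 1 (delete): buffer="ktm" (len 3), cursors c1@0 c2@1 c3@3, authorship ...
After op 2 (insert('f')): buffer="fkftmf" (len 6), cursors c1@1 c2@3 c3@6, authorship 1.2..3
After op 3 (delete): buffer="ktm" (len 3), cursors c1@0 c2@1 c3@3, authorship ...
After op 4 (move_right): buffer="ktm" (len 3), cursors c1@1 c2@2 c3@3, authorship ...
After op 5 (insert('a')): buffer="katama" (len 6), cursors c1@2 c2@4 c3@6, authorship .1.2.3
After op 6 (move_right): buffer="katama" (len 6), cursors c1@3 c2@5 c3@6, authorship .1.2.3
After op 7 (move_right): buffer="katama" (len 6), cursors c1@4 c2@6 c3@6, authorship .1.2.3
Authorship (.=original, N=cursor N): . 1 . 2 . 3
Index 1: author = 1

Answer: cursor 1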